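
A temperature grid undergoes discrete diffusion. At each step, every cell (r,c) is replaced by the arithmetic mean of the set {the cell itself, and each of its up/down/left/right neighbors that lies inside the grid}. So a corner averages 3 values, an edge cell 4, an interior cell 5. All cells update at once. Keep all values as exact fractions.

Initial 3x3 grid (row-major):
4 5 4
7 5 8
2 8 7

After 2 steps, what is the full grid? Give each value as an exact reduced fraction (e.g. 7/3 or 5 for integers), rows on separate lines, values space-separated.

Answer: 43/9 221/40 97/18
221/40 271/50 389/60
47/9 763/120 115/18

Derivation:
After step 1:
  16/3 9/2 17/3
  9/2 33/5 6
  17/3 11/2 23/3
After step 2:
  43/9 221/40 97/18
  221/40 271/50 389/60
  47/9 763/120 115/18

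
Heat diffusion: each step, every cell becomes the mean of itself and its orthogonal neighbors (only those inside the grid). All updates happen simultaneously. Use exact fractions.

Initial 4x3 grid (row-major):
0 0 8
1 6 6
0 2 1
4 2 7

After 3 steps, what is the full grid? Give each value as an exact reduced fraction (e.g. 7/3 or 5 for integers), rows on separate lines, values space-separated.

After step 1:
  1/3 7/2 14/3
  7/4 3 21/4
  7/4 11/5 4
  2 15/4 10/3
After step 2:
  67/36 23/8 161/36
  41/24 157/50 203/48
  77/40 147/50 887/240
  5/2 677/240 133/36
After step 3:
  58/27 7409/2400 1667/432
  7771/3600 5957/2000 27967/7200
  1361/600 8713/3000 26207/7200
  1739/720 43039/14400 919/270

Answer: 58/27 7409/2400 1667/432
7771/3600 5957/2000 27967/7200
1361/600 8713/3000 26207/7200
1739/720 43039/14400 919/270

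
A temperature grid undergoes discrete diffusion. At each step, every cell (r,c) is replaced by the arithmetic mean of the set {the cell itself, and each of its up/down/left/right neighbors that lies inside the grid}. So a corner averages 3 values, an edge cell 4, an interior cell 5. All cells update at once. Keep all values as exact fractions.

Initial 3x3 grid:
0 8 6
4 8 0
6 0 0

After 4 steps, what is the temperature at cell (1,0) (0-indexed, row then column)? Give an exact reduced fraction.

Step 1: cell (1,0) = 9/2
Step 2: cell (1,0) = 95/24
Step 3: cell (1,0) = 5977/1440
Step 4: cell (1,0) = 339359/86400
Full grid after step 4:
  4691/1080 358909/86400 26071/6480
  339359/86400 22943/6000 301609/86400
  5879/1620 283409/86400 6827/2160

Answer: 339359/86400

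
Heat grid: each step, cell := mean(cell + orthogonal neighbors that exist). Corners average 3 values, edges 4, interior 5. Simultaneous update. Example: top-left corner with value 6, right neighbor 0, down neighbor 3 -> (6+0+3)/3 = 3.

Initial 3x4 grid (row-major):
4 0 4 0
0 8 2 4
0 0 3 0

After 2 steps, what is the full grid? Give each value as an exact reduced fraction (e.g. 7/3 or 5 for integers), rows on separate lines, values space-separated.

After step 1:
  4/3 4 3/2 8/3
  3 2 21/5 3/2
  0 11/4 5/4 7/3
After step 2:
  25/9 53/24 371/120 17/9
  19/12 319/100 209/100 107/40
  23/12 3/2 79/30 61/36

Answer: 25/9 53/24 371/120 17/9
19/12 319/100 209/100 107/40
23/12 3/2 79/30 61/36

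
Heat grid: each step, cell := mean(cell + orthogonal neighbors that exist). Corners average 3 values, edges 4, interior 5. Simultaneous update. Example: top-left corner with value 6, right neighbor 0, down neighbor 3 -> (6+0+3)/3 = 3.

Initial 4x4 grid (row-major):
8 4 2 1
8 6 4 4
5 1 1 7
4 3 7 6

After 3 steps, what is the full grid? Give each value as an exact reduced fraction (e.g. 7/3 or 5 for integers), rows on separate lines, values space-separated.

After step 1:
  20/3 5 11/4 7/3
  27/4 23/5 17/5 4
  9/2 16/5 4 9/2
  4 15/4 17/4 20/3
After step 2:
  221/36 1141/240 809/240 109/36
  1351/240 459/100 15/4 427/120
  369/80 401/100 387/100 115/24
  49/12 19/5 14/3 185/36
After step 3:
  1487/270 33937/7200 1073/288 7169/2160
  37747/7200 341/75 22967/6000 2723/720
  3667/800 8353/2000 12653/3000 15623/3600
  2999/720 207/50 983/225 1051/216

Answer: 1487/270 33937/7200 1073/288 7169/2160
37747/7200 341/75 22967/6000 2723/720
3667/800 8353/2000 12653/3000 15623/3600
2999/720 207/50 983/225 1051/216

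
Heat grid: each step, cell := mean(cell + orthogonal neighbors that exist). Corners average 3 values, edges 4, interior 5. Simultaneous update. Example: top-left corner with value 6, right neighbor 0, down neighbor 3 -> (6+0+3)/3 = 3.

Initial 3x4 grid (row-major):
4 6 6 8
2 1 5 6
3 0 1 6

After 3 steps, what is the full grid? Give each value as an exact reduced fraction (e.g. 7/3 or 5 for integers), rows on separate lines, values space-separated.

After step 1:
  4 17/4 25/4 20/3
  5/2 14/5 19/5 25/4
  5/3 5/4 3 13/3
After step 2:
  43/12 173/40 629/120 115/18
  329/120 73/25 221/50 421/80
  65/36 523/240 743/240 163/36
After step 3:
  71/20 1607/400 9169/1800 12163/2160
  19891/7200 19903/6000 1047/250 24719/4800
  4843/2160 18001/7200 25601/7200 4639/1080

Answer: 71/20 1607/400 9169/1800 12163/2160
19891/7200 19903/6000 1047/250 24719/4800
4843/2160 18001/7200 25601/7200 4639/1080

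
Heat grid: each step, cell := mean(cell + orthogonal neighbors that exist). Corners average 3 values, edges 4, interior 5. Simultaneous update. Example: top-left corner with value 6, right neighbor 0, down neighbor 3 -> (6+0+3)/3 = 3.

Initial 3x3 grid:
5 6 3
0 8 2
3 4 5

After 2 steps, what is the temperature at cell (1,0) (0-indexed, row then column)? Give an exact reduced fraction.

Step 1: cell (1,0) = 4
Step 2: cell (1,0) = 7/2
Full grid after step 2:
  79/18 101/24 41/9
  7/2 23/5 95/24
  34/9 15/4 79/18

Answer: 7/2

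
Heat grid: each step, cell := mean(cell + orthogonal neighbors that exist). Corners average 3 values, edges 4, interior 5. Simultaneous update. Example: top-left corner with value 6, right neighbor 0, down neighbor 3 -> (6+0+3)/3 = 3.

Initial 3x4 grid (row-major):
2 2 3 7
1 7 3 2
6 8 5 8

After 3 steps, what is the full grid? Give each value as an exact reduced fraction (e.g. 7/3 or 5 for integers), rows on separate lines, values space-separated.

Answer: 7237/2160 26257/7200 9559/2400 67/16
14741/3600 25741/6000 9087/2000 2801/600
1717/360 3061/600 6217/1200 365/72

Derivation:
After step 1:
  5/3 7/2 15/4 4
  4 21/5 4 5
  5 13/2 6 5
After step 2:
  55/18 787/240 61/16 17/4
  223/60 111/25 459/100 9/2
  31/6 217/40 43/8 16/3
After step 3:
  7237/2160 26257/7200 9559/2400 67/16
  14741/3600 25741/6000 9087/2000 2801/600
  1717/360 3061/600 6217/1200 365/72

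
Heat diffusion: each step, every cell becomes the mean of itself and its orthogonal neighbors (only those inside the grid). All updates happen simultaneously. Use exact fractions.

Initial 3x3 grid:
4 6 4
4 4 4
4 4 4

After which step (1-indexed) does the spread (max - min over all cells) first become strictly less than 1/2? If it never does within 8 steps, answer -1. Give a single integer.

Step 1: max=14/3, min=4, spread=2/3
Step 2: max=547/120, min=4, spread=67/120
Step 3: max=4757/1080, min=407/100, spread=1807/5400
  -> spread < 1/2 first at step 3
Step 4: max=1885963/432000, min=11161/2700, spread=33401/144000
Step 5: max=16781933/3888000, min=1123391/270000, spread=3025513/19440000
Step 6: max=6685726867/1555200000, min=60355949/14400000, spread=53531/497664
Step 7: max=399280925849/93312000000, min=16343116051/3888000000, spread=450953/5971968
Step 8: max=23903783560603/5598720000000, min=1967248610519/466560000000, spread=3799043/71663616

Answer: 3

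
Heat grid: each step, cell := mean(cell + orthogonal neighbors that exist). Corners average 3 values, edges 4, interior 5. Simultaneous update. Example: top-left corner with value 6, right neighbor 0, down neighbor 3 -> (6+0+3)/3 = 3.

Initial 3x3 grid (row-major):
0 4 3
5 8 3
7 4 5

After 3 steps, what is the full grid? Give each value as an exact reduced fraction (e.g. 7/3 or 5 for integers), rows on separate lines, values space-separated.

After step 1:
  3 15/4 10/3
  5 24/5 19/4
  16/3 6 4
After step 2:
  47/12 893/240 71/18
  68/15 243/50 1013/240
  49/9 151/30 59/12
After step 3:
  2921/720 59191/14400 4279/1080
  16879/3600 13421/3000 64591/14400
  1351/270 18229/3600 3401/720

Answer: 2921/720 59191/14400 4279/1080
16879/3600 13421/3000 64591/14400
1351/270 18229/3600 3401/720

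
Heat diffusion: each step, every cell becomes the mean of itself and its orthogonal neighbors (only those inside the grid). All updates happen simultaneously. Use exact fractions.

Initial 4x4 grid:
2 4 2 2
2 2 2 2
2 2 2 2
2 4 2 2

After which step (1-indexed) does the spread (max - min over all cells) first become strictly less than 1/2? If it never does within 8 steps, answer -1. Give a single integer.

Step 1: max=8/3, min=2, spread=2/3
Step 2: max=151/60, min=2, spread=31/60
Step 3: max=1291/540, min=313/150, spread=821/2700
  -> spread < 1/2 first at step 3
Step 4: max=38017/16200, min=9547/4500, spread=18239/81000
Step 5: max=226679/97200, min=290689/135000, spread=434573/2430000
Step 6: max=33769669/14580000, min=1759883/810000, spread=83671/583200
Step 7: max=1008347851/437400000, min=265802173/121500000, spread=257300141/2187000000
Step 8: max=5024744219/2187000000, min=8014525567/3645000000, spread=540072197/5467500000

Answer: 3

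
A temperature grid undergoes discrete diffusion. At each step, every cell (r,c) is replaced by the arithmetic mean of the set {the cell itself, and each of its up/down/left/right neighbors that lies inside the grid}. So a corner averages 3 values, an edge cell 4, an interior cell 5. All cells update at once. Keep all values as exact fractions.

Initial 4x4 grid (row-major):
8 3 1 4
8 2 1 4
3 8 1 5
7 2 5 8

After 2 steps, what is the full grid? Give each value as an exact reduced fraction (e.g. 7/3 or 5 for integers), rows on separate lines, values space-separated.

Answer: 181/36 989/240 211/80 35/12
1349/240 363/100 319/100 16/5
379/80 118/25 7/2 9/2
16/3 167/40 39/8 29/6

Derivation:
After step 1:
  19/3 7/2 9/4 3
  21/4 22/5 9/5 7/2
  13/2 16/5 4 9/2
  4 11/2 4 6
After step 2:
  181/36 989/240 211/80 35/12
  1349/240 363/100 319/100 16/5
  379/80 118/25 7/2 9/2
  16/3 167/40 39/8 29/6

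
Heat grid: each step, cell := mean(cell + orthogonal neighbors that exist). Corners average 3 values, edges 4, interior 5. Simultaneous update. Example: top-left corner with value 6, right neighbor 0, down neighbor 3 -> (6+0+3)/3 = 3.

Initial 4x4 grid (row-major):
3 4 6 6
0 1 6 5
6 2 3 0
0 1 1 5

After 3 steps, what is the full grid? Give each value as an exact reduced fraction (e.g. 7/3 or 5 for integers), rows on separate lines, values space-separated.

Answer: 3103/1080 3163/900 1927/450 5111/1080
9517/3600 8899/3000 11351/3000 14621/3600
7753/3600 3797/1500 277/100 1289/400
281/135 7183/3600 2897/1200 113/45

Derivation:
After step 1:
  7/3 7/2 11/2 17/3
  5/2 13/5 21/5 17/4
  2 13/5 12/5 13/4
  7/3 1 5/2 2
After step 2:
  25/9 209/60 283/60 185/36
  283/120 77/25 379/100 521/120
  283/120 53/25 299/100 119/40
  16/9 253/120 79/40 31/12
After step 3:
  3103/1080 3163/900 1927/450 5111/1080
  9517/3600 8899/3000 11351/3000 14621/3600
  7753/3600 3797/1500 277/100 1289/400
  281/135 7183/3600 2897/1200 113/45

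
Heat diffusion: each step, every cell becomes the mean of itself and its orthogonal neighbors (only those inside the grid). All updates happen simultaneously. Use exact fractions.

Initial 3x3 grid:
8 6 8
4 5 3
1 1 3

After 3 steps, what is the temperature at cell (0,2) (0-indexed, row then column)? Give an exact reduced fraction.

Answer: 5549/1080

Derivation:
Step 1: cell (0,2) = 17/3
Step 2: cell (0,2) = 103/18
Step 3: cell (0,2) = 5549/1080
Full grid after step 3:
  3691/720 77351/14400 5549/1080
  3457/800 4177/1000 21017/4800
  146/45 23963/7200 7193/2160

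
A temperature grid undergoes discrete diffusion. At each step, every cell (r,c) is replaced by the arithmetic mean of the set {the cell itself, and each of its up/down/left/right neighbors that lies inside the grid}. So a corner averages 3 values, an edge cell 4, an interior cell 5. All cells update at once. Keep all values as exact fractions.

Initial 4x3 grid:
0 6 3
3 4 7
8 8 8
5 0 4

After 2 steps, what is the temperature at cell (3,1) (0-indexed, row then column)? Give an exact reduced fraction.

Answer: 1091/240

Derivation:
Step 1: cell (3,1) = 17/4
Step 2: cell (3,1) = 1091/240
Full grid after step 2:
  10/3 1031/240 169/36
  367/80 237/50 1391/240
  1181/240 141/25 437/80
  175/36 1091/240 5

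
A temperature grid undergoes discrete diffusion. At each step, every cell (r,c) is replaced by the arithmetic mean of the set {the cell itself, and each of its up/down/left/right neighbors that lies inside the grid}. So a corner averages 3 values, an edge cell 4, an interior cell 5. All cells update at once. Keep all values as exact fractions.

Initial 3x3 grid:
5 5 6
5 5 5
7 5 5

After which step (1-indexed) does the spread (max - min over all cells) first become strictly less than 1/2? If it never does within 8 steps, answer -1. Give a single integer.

Step 1: max=17/3, min=5, spread=2/3
Step 2: max=50/9, min=247/48, spread=59/144
  -> spread < 1/2 first at step 2
Step 3: max=581/108, min=1121/216, spread=41/216
Step 4: max=34729/6480, min=902767/172800, spread=70019/518400
Step 5: max=2067893/388800, min=4062761/777600, spread=2921/31104
Step 6: max=123844621/23328000, min=244612867/46656000, spread=24611/373248
Step 7: max=7411692737/1399680000, min=14693804849/2799360000, spread=207329/4478976
Step 8: max=444219811489/83980800000, min=882981388603/167961600000, spread=1746635/53747712

Answer: 2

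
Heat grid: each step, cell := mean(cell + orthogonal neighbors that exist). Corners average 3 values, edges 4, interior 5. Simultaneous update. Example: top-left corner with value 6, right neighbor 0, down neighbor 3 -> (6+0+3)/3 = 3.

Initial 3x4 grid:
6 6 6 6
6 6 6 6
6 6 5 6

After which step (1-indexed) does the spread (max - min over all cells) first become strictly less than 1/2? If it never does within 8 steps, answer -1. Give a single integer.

Answer: 1

Derivation:
Step 1: max=6, min=17/3, spread=1/3
  -> spread < 1/2 first at step 1
Step 2: max=6, min=689/120, spread=31/120
Step 3: max=6, min=6269/1080, spread=211/1080
Step 4: max=10753/1800, min=631103/108000, spread=14077/108000
Step 5: max=644317/108000, min=5691593/972000, spread=5363/48600
Step 6: max=357131/60000, min=171219191/29160000, spread=93859/1166400
Step 7: max=577863533/97200000, min=10287325519/1749600000, spread=4568723/69984000
Step 8: max=17314381111/2916000000, min=618075564371/104976000000, spread=8387449/167961600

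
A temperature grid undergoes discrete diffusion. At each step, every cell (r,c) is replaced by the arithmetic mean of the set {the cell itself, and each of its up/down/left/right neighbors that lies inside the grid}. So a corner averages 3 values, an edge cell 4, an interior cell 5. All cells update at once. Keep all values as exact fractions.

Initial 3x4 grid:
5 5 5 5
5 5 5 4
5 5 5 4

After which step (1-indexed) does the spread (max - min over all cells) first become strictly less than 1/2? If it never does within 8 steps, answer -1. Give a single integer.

Answer: 2

Derivation:
Step 1: max=5, min=13/3, spread=2/3
Step 2: max=5, min=163/36, spread=17/36
  -> spread < 1/2 first at step 2
Step 3: max=5, min=9953/2160, spread=847/2160
Step 4: max=1121/225, min=151369/32400, spread=2011/6480
Step 5: max=536287/108000, min=18309217/3888000, spread=199423/777600
Step 6: max=10684751/2160000, min=1105495133/233280000, spread=1938319/9331200
Step 7: max=958555801/194400000, min=66622322947/13996800000, spread=95747789/559872000
Step 8: max=57346856059/11664000000, min=4011470744873/839808000000, spread=940023131/6718464000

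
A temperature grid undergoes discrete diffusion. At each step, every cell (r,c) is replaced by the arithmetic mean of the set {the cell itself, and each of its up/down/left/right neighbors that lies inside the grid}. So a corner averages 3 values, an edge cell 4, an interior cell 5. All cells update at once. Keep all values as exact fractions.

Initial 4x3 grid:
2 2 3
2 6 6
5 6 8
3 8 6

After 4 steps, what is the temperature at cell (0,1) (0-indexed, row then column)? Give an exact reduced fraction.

Answer: 136111/34560

Derivation:
Step 1: cell (0,1) = 13/4
Step 2: cell (0,1) = 799/240
Step 3: cell (0,1) = 11017/2880
Step 4: cell (0,1) = 136111/34560
Full grid after step 4:
  32159/8640 136111/34560 113917/25920
  3961/960 331777/72000 42529/8640
  213529/43200 381067/72000 249229/43200
  137807/25920 1004081/172800 156887/25920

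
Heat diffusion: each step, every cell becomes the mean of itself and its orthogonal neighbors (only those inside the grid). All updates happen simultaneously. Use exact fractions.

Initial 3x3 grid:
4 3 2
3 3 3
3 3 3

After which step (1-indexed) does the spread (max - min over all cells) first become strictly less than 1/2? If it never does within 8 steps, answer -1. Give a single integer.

Answer: 2

Derivation:
Step 1: max=10/3, min=8/3, spread=2/3
Step 2: max=115/36, min=101/36, spread=7/18
  -> spread < 1/2 first at step 2
Step 3: max=1345/432, min=1247/432, spread=49/216
Step 4: max=21247/6912, min=20225/6912, spread=511/3456
Step 5: max=253141/82944, min=244523/82944, spread=4309/41472
Step 6: max=3022279/995328, min=2949689/995328, spread=36295/497664
Step 7: max=36137581/11943936, min=35526035/11943936, spread=305773/5971968
Step 8: max=432557647/143327232, min=427405745/143327232, spread=2575951/71663616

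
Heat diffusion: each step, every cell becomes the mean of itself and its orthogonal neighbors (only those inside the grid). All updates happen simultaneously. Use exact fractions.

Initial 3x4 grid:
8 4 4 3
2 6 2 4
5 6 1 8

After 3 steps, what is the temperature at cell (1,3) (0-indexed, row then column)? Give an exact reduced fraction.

Step 1: cell (1,3) = 17/4
Step 2: cell (1,3) = 313/80
Step 3: cell (1,3) = 6297/1600
Full grid after step 3:
  253/54 32359/7200 28549/7200 1043/270
  22711/4800 8619/2000 8139/2000 6297/1600
  487/108 31709/7200 29699/7200 554/135

Answer: 6297/1600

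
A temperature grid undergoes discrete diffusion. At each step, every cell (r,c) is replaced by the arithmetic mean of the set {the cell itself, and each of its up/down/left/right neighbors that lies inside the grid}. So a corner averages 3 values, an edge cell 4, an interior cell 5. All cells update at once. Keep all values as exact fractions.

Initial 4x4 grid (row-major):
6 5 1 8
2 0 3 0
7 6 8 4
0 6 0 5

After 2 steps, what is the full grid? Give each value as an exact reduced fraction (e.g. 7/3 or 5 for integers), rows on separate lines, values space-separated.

After step 1:
  13/3 3 17/4 3
  15/4 16/5 12/5 15/4
  15/4 27/5 21/5 17/4
  13/3 3 19/4 3
After step 2:
  133/36 887/240 253/80 11/3
  451/120 71/20 89/25 67/20
  517/120 391/100 21/5 19/5
  133/36 1049/240 299/80 4

Answer: 133/36 887/240 253/80 11/3
451/120 71/20 89/25 67/20
517/120 391/100 21/5 19/5
133/36 1049/240 299/80 4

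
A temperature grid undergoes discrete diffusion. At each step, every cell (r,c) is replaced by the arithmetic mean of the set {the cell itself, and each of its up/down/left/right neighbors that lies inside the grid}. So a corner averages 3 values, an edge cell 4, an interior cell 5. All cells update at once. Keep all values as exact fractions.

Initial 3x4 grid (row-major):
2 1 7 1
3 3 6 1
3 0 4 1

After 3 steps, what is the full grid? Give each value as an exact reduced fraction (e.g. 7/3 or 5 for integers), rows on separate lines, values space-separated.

After step 1:
  2 13/4 15/4 3
  11/4 13/5 21/5 9/4
  2 5/2 11/4 2
After step 2:
  8/3 29/10 71/20 3
  187/80 153/50 311/100 229/80
  29/12 197/80 229/80 7/3
After step 3:
  1897/720 3653/1200 157/50 251/80
  12577/4800 1387/500 3089/1000 13567/4800
  433/180 6481/2400 6461/2400 967/360

Answer: 1897/720 3653/1200 157/50 251/80
12577/4800 1387/500 3089/1000 13567/4800
433/180 6481/2400 6461/2400 967/360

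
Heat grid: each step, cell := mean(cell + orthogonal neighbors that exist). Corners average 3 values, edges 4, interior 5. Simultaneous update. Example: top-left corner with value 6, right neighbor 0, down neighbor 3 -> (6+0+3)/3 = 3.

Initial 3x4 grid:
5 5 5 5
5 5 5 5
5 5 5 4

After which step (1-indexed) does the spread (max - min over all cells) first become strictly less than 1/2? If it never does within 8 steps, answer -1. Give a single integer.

Step 1: max=5, min=14/3, spread=1/3
  -> spread < 1/2 first at step 1
Step 2: max=5, min=85/18, spread=5/18
Step 3: max=5, min=1039/216, spread=41/216
Step 4: max=5, min=125383/25920, spread=4217/25920
Step 5: max=35921/7200, min=7566851/1555200, spread=38417/311040
Step 6: max=717403/144000, min=455359789/93312000, spread=1903471/18662400
Step 7: max=21484241/4320000, min=27392610911/5598720000, spread=18038617/223948800
Step 8: max=1931073241/388800000, min=1646347817149/335923200000, spread=883978523/13436928000

Answer: 1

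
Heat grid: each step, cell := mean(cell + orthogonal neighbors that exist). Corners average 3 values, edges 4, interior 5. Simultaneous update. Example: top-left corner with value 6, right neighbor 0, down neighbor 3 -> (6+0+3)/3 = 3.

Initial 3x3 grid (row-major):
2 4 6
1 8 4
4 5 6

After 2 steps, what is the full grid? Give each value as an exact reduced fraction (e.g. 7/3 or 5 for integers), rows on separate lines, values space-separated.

After step 1:
  7/3 5 14/3
  15/4 22/5 6
  10/3 23/4 5
After step 2:
  133/36 41/10 47/9
  829/240 249/50 301/60
  77/18 1109/240 67/12

Answer: 133/36 41/10 47/9
829/240 249/50 301/60
77/18 1109/240 67/12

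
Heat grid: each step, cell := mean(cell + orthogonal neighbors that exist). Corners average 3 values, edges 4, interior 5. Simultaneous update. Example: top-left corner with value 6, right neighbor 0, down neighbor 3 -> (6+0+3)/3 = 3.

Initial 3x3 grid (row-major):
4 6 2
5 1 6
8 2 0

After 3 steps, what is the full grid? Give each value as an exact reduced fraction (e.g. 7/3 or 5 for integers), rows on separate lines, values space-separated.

After step 1:
  5 13/4 14/3
  9/2 4 9/4
  5 11/4 8/3
After step 2:
  17/4 203/48 61/18
  37/8 67/20 163/48
  49/12 173/48 23/9
After step 3:
  629/144 10957/2880 793/216
  1957/480 4609/1200 9137/2880
  197/48 9787/2880 86/27

Answer: 629/144 10957/2880 793/216
1957/480 4609/1200 9137/2880
197/48 9787/2880 86/27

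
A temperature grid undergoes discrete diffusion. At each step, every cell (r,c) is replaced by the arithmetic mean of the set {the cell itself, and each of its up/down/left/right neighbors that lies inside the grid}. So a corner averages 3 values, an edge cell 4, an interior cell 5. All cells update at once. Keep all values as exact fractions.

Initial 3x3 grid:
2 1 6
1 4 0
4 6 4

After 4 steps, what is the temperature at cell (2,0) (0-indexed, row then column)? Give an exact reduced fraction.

Step 1: cell (2,0) = 11/3
Step 2: cell (2,0) = 131/36
Step 3: cell (2,0) = 6949/2160
Step 4: cell (2,0) = 420563/129600
Full grid after step 4:
  22093/8100 2345671/864000 378613/129600
  276769/96000 138919/45000 1326023/432000
  420563/129600 469591/144000 54911/16200

Answer: 420563/129600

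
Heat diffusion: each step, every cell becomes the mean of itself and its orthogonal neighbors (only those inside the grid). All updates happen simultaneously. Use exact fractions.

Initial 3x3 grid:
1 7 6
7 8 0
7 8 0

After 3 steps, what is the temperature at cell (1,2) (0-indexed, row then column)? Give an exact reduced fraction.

Answer: 2141/480

Derivation:
Step 1: cell (1,2) = 7/2
Step 2: cell (1,2) = 33/8
Step 3: cell (1,2) = 2141/480
Full grid after step 3:
  799/144 7333/1440 124/27
  16571/2880 3131/600 2141/480
  1277/216 1679/320 1949/432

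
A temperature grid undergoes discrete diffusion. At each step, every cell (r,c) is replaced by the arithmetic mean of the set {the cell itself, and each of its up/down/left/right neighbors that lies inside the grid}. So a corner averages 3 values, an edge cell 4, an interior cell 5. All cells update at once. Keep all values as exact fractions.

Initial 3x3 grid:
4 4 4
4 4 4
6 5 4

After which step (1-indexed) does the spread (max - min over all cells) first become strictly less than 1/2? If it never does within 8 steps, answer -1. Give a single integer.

Answer: 4

Derivation:
Step 1: max=5, min=4, spread=1
Step 2: max=19/4, min=4, spread=3/4
Step 3: max=3299/720, min=731/180, spread=25/48
Step 4: max=194153/43200, min=22291/5400, spread=211/576
  -> spread < 1/2 first at step 4
Step 5: max=3830297/864000, min=33409/8000, spread=1777/6912
Step 6: max=683398177/155520000, min=10239493/2430000, spread=14971/82944
Step 7: max=40744670419/9331200000, min=9890571511/2332800000, spread=126121/995328
Step 8: max=811375302131/186624000000, min=99346719407/23328000000, spread=1062499/11943936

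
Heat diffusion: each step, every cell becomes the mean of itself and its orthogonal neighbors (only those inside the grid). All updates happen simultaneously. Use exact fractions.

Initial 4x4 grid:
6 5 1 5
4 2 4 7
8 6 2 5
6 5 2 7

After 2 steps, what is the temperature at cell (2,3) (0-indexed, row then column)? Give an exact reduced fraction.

Answer: 569/120

Derivation:
Step 1: cell (2,3) = 21/4
Step 2: cell (2,3) = 569/120
Full grid after step 2:
  9/2 329/80 887/240 40/9
  101/20 41/10 101/25 541/120
  329/60 467/100 417/100 569/120
  205/36 1181/240 1033/240 167/36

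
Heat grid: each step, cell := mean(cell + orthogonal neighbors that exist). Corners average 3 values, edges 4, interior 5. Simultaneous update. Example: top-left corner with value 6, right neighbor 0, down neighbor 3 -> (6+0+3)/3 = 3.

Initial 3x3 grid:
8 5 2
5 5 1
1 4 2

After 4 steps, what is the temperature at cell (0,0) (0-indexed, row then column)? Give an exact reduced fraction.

Step 1: cell (0,0) = 6
Step 2: cell (0,0) = 21/4
Step 3: cell (0,0) = 227/48
Step 4: cell (0,0) = 1417/320
Full grid after step 4:
  1417/320 175841/43200 47381/12960
  717889/172800 271193/72000 96419/28800
  98957/25920 74383/21600 40591/12960

Answer: 1417/320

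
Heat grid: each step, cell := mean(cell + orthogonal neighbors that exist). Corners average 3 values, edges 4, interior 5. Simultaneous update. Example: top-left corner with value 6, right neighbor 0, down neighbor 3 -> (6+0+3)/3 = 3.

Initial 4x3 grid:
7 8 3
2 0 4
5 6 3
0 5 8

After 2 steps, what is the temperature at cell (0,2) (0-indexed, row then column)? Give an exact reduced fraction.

Answer: 4

Derivation:
Step 1: cell (0,2) = 5
Step 2: cell (0,2) = 4
Full grid after step 2:
  41/9 115/24 4
  197/48 183/50 67/16
  833/240 421/100 1013/240
  34/9 1033/240 46/9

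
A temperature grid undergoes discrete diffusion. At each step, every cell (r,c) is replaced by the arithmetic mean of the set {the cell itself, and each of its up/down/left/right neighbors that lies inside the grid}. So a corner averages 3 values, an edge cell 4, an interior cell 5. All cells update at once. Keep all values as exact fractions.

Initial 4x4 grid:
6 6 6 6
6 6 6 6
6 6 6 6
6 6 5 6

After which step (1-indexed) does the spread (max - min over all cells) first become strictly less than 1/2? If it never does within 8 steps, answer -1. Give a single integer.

Answer: 1

Derivation:
Step 1: max=6, min=17/3, spread=1/3
  -> spread < 1/2 first at step 1
Step 2: max=6, min=689/120, spread=31/120
Step 3: max=6, min=6269/1080, spread=211/1080
Step 4: max=6, min=631157/108000, spread=16843/108000
Step 5: max=53921/9000, min=5693357/972000, spread=130111/972000
Step 6: max=3232841/540000, min=171317633/29160000, spread=3255781/29160000
Step 7: max=3228893/540000, min=5148446309/874800000, spread=82360351/874800000
Step 8: max=580693559/97200000, min=154712683109/26244000000, spread=2074577821/26244000000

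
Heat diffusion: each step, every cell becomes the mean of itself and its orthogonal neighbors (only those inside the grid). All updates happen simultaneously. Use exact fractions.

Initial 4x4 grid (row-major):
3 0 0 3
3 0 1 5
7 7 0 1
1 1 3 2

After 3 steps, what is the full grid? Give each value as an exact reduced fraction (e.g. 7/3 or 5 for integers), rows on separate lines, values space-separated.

After step 1:
  2 3/4 1 8/3
  13/4 11/5 6/5 5/2
  9/2 3 12/5 2
  3 3 3/2 2
After step 2:
  2 119/80 337/240 37/18
  239/80 52/25 93/50 251/120
  55/16 151/50 101/50 89/40
  7/2 21/8 89/40 11/6
After step 3:
  259/120 4183/2400 12253/7200 3997/2160
  2101/800 2287/1000 11347/6000 7409/3600
  2589/800 5273/2000 227/100 817/400
  51/16 1137/400 2611/1200 377/180

Answer: 259/120 4183/2400 12253/7200 3997/2160
2101/800 2287/1000 11347/6000 7409/3600
2589/800 5273/2000 227/100 817/400
51/16 1137/400 2611/1200 377/180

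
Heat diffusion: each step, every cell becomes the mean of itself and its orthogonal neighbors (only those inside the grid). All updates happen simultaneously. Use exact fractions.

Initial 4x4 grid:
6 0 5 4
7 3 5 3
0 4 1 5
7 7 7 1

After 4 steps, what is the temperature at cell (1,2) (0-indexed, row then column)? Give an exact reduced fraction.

Answer: 230501/60000

Derivation:
Step 1: cell (1,2) = 17/5
Step 2: cell (1,2) = 387/100
Step 3: cell (1,2) = 7203/2000
Step 4: cell (1,2) = 230501/60000
Full grid after step 4:
  125281/32400 83267/21600 44387/12000 81187/21600
  5489/1350 345061/90000 230501/60000 88229/24000
  113999/27000 760267/180000 21763/5625 840341/216000
  295357/64800 934087/216000 912911/216000 63557/16200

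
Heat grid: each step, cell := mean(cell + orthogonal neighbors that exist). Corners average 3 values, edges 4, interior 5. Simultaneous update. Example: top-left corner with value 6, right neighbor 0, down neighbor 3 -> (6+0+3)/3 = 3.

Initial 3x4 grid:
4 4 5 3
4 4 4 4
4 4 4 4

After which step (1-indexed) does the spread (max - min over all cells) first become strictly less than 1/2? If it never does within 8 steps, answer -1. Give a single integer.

Answer: 2

Derivation:
Step 1: max=17/4, min=15/4, spread=1/2
Step 2: max=329/80, min=47/12, spread=47/240
  -> spread < 1/2 first at step 2
Step 3: max=9809/2400, min=18973/4800, spread=43/320
Step 4: max=87689/21600, min=171743/43200, spread=727/8640
Step 5: max=8744531/2160000, min=69003493/17280000, spread=63517/1152000
Step 6: max=78632711/19440000, min=621623963/155520000, spread=297509/6220800
Step 7: max=2355260087/583200000, min=37365715417/9331200000, spread=12737839/373248000
Step 8: max=70618884179/17496000000, min=2243357018603/559872000000, spread=131578201/4478976000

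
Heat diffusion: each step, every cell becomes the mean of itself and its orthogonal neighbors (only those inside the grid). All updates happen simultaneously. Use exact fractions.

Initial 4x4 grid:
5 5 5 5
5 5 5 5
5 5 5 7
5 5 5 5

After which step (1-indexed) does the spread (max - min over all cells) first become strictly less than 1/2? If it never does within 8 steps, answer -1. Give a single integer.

Step 1: max=17/3, min=5, spread=2/3
Step 2: max=331/60, min=5, spread=31/60
Step 3: max=2911/540, min=5, spread=211/540
  -> spread < 1/2 first at step 3
Step 4: max=286843/54000, min=5, spread=16843/54000
Step 5: max=2568643/486000, min=22579/4500, spread=130111/486000
Step 6: max=76542367/14580000, min=1357159/270000, spread=3255781/14580000
Step 7: max=2287353691/437400000, min=1361107/270000, spread=82360351/437400000
Step 8: max=68361316891/13122000000, min=245506441/48600000, spread=2074577821/13122000000

Answer: 3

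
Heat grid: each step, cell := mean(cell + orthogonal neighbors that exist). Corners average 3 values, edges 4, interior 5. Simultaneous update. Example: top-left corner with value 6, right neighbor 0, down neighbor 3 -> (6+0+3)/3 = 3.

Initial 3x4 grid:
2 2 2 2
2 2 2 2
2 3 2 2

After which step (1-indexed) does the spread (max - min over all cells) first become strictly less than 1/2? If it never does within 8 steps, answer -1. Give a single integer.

Step 1: max=7/3, min=2, spread=1/3
  -> spread < 1/2 first at step 1
Step 2: max=271/120, min=2, spread=31/120
Step 3: max=2371/1080, min=2, spread=211/1080
Step 4: max=232897/108000, min=3647/1800, spread=14077/108000
Step 5: max=2084407/972000, min=219683/108000, spread=5363/48600
Step 6: max=62060809/29160000, min=122869/60000, spread=93859/1166400
Step 7: max=3709474481/1749600000, min=199736467/97200000, spread=4568723/69984000
Step 8: max=221732435629/104976000000, min=6013618889/2916000000, spread=8387449/167961600

Answer: 1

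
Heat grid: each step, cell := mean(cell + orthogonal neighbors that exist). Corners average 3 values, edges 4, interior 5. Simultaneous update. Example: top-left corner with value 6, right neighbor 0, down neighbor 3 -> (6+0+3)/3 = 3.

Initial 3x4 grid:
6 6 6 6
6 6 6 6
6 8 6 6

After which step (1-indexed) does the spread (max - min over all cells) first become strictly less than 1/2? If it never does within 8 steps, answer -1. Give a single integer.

Step 1: max=20/3, min=6, spread=2/3
Step 2: max=391/60, min=6, spread=31/60
Step 3: max=3451/540, min=6, spread=211/540
  -> spread < 1/2 first at step 3
Step 4: max=340897/54000, min=5447/900, spread=14077/54000
Step 5: max=3056407/486000, min=327683/54000, spread=5363/24300
Step 6: max=91220809/14580000, min=182869/30000, spread=93859/583200
Step 7: max=5459074481/874800000, min=296936467/48600000, spread=4568723/34992000
Step 8: max=326708435629/52488000000, min=8929618889/1458000000, spread=8387449/83980800

Answer: 3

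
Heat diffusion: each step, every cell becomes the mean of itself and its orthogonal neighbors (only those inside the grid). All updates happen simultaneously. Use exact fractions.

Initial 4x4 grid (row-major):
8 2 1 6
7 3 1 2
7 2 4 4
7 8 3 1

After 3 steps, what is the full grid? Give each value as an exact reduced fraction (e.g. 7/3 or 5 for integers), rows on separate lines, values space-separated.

Answer: 503/108 35/9 91/30 511/180
913/180 5941/1500 1561/500 17/6
4837/900 3427/750 1261/375 1363/450
1561/270 8639/1800 6907/1800 433/135

Derivation:
After step 1:
  17/3 7/2 5/2 3
  25/4 3 11/5 13/4
  23/4 24/5 14/5 11/4
  22/3 5 4 8/3
After step 2:
  185/36 11/3 14/5 35/12
  31/6 79/20 11/4 14/5
  181/30 427/100 331/100 43/15
  217/36 317/60 217/60 113/36
After step 3:
  503/108 35/9 91/30 511/180
  913/180 5941/1500 1561/500 17/6
  4837/900 3427/750 1261/375 1363/450
  1561/270 8639/1800 6907/1800 433/135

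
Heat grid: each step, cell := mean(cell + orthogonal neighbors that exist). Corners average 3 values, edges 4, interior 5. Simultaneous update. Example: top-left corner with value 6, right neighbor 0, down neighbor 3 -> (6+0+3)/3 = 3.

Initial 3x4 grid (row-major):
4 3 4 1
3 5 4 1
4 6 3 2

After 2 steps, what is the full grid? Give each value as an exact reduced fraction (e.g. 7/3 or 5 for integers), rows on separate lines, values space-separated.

Answer: 34/9 109/30 31/10 7/3
119/30 201/50 327/100 47/20
77/18 1007/240 273/80 31/12

Derivation:
After step 1:
  10/3 4 3 2
  4 21/5 17/5 2
  13/3 9/2 15/4 2
After step 2:
  34/9 109/30 31/10 7/3
  119/30 201/50 327/100 47/20
  77/18 1007/240 273/80 31/12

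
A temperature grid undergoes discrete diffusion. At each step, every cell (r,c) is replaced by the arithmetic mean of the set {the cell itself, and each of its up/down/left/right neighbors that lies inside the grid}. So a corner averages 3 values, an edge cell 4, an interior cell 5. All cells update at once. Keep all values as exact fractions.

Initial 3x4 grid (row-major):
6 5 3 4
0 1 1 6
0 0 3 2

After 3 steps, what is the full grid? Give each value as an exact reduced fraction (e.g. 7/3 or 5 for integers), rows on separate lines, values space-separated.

After step 1:
  11/3 15/4 13/4 13/3
  7/4 7/5 14/5 13/4
  0 1 3/2 11/3
After step 2:
  55/18 181/60 53/15 65/18
  409/240 107/50 61/25 281/80
  11/12 39/40 269/120 101/36
After step 3:
  5599/2160 10571/3600 11341/3600 7673/2160
  28139/14400 12331/6000 5547/2000 14843/4800
  863/720 941/600 476/225 6163/2160

Answer: 5599/2160 10571/3600 11341/3600 7673/2160
28139/14400 12331/6000 5547/2000 14843/4800
863/720 941/600 476/225 6163/2160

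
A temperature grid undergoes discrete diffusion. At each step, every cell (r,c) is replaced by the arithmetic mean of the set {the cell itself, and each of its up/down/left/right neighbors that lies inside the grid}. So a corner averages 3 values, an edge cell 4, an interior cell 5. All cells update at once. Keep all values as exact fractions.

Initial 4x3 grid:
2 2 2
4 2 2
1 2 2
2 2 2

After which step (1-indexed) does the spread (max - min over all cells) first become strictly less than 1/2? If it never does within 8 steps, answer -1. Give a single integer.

Step 1: max=8/3, min=5/3, spread=1
Step 2: max=287/120, min=28/15, spread=21/40
Step 3: max=2507/1080, min=349/180, spread=413/1080
  -> spread < 1/2 first at step 3
Step 4: max=72161/32400, min=106141/54000, spread=21191/81000
Step 5: max=2148167/972000, min=71431/36000, spread=21953/97200
Step 6: max=31710517/14580000, min=19527203/9720000, spread=193577/1166400
Step 7: max=472472507/218700000, min=1177262777/583200000, spread=9919669/69984000
Step 8: max=112520264377/52488000000, min=23709687431/11664000000, spread=18645347/167961600

Answer: 3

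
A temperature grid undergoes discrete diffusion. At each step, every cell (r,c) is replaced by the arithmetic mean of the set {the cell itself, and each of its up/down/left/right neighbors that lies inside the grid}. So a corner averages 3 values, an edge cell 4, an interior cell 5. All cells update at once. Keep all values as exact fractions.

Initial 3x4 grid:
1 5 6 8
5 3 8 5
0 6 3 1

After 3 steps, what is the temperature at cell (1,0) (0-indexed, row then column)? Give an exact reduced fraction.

Step 1: cell (1,0) = 9/4
Step 2: cell (1,0) = 899/240
Step 3: cell (1,0) = 49753/14400
Full grid after step 3:
  8539/2160 15707/3600 19777/3600 299/54
  49753/14400 26507/6000 14161/3000 37649/7200
  7819/2160 6691/1800 889/200 79/18

Answer: 49753/14400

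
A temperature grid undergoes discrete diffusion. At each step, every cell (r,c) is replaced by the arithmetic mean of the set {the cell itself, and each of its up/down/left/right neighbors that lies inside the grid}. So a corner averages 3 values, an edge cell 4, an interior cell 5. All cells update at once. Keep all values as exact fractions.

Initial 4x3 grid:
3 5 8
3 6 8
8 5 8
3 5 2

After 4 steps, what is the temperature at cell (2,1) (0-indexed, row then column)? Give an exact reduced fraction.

Step 1: cell (2,1) = 32/5
Step 2: cell (2,1) = 521/100
Step 3: cell (2,1) = 33389/6000
Step 4: cell (2,1) = 1920451/360000
Full grid after step 4:
  170789/32400 2410247/432000 2419/400
  1114471/216000 1017913/180000 425657/72000
  1121171/216000 1920451/360000 412057/72000
  645931/129600 4517669/864000 25553/4800

Answer: 1920451/360000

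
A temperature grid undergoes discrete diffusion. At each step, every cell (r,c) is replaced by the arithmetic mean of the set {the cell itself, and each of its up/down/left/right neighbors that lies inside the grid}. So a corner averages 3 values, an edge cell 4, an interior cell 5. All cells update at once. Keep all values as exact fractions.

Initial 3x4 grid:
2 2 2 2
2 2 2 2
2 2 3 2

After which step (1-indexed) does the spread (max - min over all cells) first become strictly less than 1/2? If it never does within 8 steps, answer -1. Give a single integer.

Step 1: max=7/3, min=2, spread=1/3
  -> spread < 1/2 first at step 1
Step 2: max=271/120, min=2, spread=31/120
Step 3: max=2371/1080, min=2, spread=211/1080
Step 4: max=232897/108000, min=3647/1800, spread=14077/108000
Step 5: max=2084407/972000, min=219683/108000, spread=5363/48600
Step 6: max=62060809/29160000, min=122869/60000, spread=93859/1166400
Step 7: max=3709474481/1749600000, min=199736467/97200000, spread=4568723/69984000
Step 8: max=221732435629/104976000000, min=6013618889/2916000000, spread=8387449/167961600

Answer: 1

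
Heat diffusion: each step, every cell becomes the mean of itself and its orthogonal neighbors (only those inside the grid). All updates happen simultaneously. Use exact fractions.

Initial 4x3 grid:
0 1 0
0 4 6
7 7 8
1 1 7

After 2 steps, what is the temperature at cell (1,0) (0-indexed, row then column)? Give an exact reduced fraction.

Step 1: cell (1,0) = 11/4
Step 2: cell (1,0) = 313/120
Full grid after step 2:
  13/9 451/240 97/36
  313/120 7/2 523/120
  149/40 19/4 667/120
  43/12 133/30 49/9

Answer: 313/120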